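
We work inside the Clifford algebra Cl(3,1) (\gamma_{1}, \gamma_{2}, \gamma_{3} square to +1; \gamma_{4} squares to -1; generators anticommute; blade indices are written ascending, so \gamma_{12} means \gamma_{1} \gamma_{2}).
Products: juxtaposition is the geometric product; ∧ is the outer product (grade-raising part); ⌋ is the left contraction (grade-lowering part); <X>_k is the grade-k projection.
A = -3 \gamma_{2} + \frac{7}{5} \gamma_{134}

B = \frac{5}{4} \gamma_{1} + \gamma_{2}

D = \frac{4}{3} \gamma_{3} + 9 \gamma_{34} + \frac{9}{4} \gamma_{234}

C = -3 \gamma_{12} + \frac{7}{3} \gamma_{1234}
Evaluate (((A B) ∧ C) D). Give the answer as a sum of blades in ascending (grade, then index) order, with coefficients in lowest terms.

step 1: -3 + \frac{15}{4} \gamma_{12} + \frac{7}{4} \gamma_{34} + \frac{7}{5} \gamma_{1234}
step 2: 9 \gamma_{12} - \frac{49}{4} \gamma_{1234}
step 3: -\frac{441}{16} \gamma_{1} - \frac{441}{4} \gamma_{12} + 12 \gamma_{123} + \frac{49}{3} \gamma_{124} + \frac{81}{4} \gamma_{134} + 81 \gamma_{1234}
Answer: -\frac{441}{16} \gamma_{1} - \frac{441}{4} \gamma_{12} + 12 \gamma_{123} + \frac{49}{3} \gamma_{124} + \frac{81}{4} \gamma_{134} + 81 \gamma_{1234}


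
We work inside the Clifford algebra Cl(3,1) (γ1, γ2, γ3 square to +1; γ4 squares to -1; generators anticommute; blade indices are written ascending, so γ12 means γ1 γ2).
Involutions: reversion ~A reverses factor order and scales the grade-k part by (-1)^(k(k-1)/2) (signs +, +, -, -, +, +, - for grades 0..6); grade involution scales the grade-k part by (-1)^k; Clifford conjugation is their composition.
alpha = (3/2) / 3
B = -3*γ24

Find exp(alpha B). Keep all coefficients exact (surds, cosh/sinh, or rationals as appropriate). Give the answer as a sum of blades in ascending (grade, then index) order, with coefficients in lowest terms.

B^2 = (-3)^2*(γ24)^2 = 9*(+1) = 9 (a basis 2-blade squares to minus the product of its generators' squares).
B^2 = 9 — a positive square means the series sums to a boost: l = 3, alpha*l = 3/2, so exp(alpha B) = cosh(3/2) + (sinh(3/2)/3)*B = cosh(3/2) + (sinh(3/2)/3)*B.
Answer: cosh(3/2) - sinh(3/2)*γ24


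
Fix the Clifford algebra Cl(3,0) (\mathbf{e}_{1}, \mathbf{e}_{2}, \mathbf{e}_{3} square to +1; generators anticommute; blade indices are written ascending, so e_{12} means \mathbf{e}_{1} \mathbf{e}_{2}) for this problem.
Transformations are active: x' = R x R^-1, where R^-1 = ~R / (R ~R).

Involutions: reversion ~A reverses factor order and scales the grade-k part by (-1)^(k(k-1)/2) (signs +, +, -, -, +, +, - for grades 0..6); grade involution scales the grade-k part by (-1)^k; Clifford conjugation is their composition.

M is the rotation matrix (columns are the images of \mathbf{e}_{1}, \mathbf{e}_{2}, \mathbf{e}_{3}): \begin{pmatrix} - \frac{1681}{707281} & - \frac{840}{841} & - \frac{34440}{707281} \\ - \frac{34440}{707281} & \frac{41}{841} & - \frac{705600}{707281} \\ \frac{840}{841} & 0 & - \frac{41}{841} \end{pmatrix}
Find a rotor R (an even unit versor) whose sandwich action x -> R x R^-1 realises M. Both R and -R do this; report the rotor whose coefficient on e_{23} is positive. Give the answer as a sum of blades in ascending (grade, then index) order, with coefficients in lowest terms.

Method: write R = a + b12*e_{12} + b13*e_{13} + b23*e_{23} with a^2 + b12^2 + b13^2 + b23^2 = 1 (so R^-1 = ~R). Expanding the columns R e_j ~R gives tr M = 4a^2 - 1 and, from the antisymmetric part, M21 - M12 = -4a*b12, M13 - M31 = 4a*b13, M32 - M23 = -4a*b23.
Here tr M = -\frac{1681}{707281}, so a^2 = (1 + tr M)/4 = \frac{176400}{707281} and a = ±\frac{420}{841}. Taking a = \frac{420}{841}: M21 - M12 = \frac{672000}{707281}, M13 - M31 = -\frac{740880}{707281}, M32 - M23 = \frac{705600}{707281}, giving b12 = -\frac{400}{841}, b13 = -\frac{441}{841}, b23 = -\frac{420}{841}, i.e. R = \frac{420}{841} - \frac{400}{841} e_{12} - \frac{441}{841} e_{13} - \frac{420}{841} e_{23}.
Its e_{23} coefficient is negative, so report the other preimage -R.
Answer: -\frac{420}{841} + \frac{400}{841} e_{12} + \frac{441}{841} e_{13} + \frac{420}{841} e_{23}. Uniqueness: Spin(3) -> SO(3) maps R and -R to the same rotation of trace -\frac{1681}{707281}; fixing the sign of the e_{23} coefficient removes the ambiguity.


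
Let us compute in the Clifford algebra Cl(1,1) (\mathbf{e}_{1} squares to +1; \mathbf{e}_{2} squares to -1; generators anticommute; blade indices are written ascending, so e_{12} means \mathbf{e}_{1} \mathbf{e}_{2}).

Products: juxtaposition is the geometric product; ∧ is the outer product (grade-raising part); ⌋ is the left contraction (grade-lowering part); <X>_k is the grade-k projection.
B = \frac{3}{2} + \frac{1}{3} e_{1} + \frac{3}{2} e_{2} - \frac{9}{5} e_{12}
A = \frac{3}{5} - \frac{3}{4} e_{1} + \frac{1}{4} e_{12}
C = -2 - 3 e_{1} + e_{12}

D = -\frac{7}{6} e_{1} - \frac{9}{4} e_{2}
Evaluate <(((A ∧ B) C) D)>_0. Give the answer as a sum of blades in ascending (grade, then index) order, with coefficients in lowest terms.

step 1: \frac{9}{10} - \frac{37}{40} e_{1} + \frac{9}{10} e_{2} - \frac{183}{100} e_{12}
step 2: -\frac{171}{200} + \frac{1}{20} e_{1} - \frac{1643}{200} e_{2} + \frac{363}{50} e_{12}
step 3: -\frac{44501}{2400} + \frac{6933}{400} e_{1} + \frac{1663}{160} e_{2} - \frac{2909}{300} e_{12}
step 4: -\frac{44501}{2400}
Answer: -\frac{44501}{2400}


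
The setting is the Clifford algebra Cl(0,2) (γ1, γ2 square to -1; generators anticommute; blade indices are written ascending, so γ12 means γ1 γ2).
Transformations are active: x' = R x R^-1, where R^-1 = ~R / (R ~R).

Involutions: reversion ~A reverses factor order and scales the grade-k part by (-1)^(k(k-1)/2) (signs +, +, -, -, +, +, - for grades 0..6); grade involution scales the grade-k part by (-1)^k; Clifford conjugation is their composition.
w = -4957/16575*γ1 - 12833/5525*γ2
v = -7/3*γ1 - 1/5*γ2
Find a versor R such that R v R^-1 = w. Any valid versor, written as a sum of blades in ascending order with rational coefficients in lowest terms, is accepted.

A norm check does it: q(v) = q(w) = -1234/225, hence R = v + w = -14544/5525*γ1 - 13938/5525*γ2 realises the map — parallel part kept, (v - w)/2 negated, v carried to w.
Answer: -14544/5525*γ1 - 13938/5525*γ2


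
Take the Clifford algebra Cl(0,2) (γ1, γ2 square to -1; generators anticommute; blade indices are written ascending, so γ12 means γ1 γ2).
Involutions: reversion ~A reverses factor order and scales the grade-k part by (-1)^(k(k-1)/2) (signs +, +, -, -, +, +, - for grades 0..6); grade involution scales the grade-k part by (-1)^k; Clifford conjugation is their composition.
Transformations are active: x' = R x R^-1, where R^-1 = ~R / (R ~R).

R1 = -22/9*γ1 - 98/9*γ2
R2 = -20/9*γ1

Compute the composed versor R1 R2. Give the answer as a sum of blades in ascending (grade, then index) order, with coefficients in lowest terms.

Distribute over the terms of R2 (each basis-blade product reordered to ascending indices, repeated generators contracted through their squares):
R1 (-20/9*γ1) = -440/81 - 1960/81*γ12
Answer: -440/81 - 1960/81*γ12


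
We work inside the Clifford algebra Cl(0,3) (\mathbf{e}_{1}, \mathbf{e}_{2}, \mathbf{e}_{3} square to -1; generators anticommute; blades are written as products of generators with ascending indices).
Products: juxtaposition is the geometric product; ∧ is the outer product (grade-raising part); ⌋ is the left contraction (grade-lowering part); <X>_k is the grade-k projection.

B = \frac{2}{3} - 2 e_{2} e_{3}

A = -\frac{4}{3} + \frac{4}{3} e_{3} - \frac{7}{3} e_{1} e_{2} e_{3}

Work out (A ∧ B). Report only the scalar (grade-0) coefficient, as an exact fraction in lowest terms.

step 1: -\frac{8}{9} + \frac{8}{9} e_{3} + \frac{8}{3} e_{2} e_{3} - \frac{14}{9} e_{1} e_{2} e_{3}
Answer: -\frac{8}{9}


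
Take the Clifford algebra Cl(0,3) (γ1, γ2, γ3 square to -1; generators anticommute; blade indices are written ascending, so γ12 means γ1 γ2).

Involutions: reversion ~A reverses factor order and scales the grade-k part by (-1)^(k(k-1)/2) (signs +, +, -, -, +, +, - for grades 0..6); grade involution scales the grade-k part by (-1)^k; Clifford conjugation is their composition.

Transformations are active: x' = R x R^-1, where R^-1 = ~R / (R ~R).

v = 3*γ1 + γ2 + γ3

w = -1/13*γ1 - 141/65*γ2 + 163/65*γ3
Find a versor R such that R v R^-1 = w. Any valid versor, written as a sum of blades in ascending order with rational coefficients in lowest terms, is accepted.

Sketch: the shared square -11 makes R = v + w = 38/13*γ1 - 76/65*γ2 + 228/65*γ3 the natural versor; its sandwich fixes that direction, negates (v - w)/2, and sends v to w.
Answer: 38/13*γ1 - 76/65*γ2 + 228/65*γ3


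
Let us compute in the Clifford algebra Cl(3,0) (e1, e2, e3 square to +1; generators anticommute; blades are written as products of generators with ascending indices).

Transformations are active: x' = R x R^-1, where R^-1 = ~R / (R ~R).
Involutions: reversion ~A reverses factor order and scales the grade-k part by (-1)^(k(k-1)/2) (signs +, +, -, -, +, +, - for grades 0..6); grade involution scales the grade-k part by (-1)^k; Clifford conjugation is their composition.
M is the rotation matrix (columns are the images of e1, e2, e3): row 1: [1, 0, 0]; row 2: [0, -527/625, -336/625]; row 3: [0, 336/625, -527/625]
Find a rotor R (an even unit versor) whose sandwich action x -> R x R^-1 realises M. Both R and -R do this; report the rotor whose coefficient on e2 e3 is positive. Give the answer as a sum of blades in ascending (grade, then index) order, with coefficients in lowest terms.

Method: write R = a + b12*e1 e2 + b13*e1 e3 + b23*e2 e3 with a^2 + b12^2 + b13^2 + b23^2 = 1 (so R^-1 = ~R). Expanding the columns R e_j ~R gives tr M = 4a^2 - 1 and, from the antisymmetric part, M21 - M12 = -4a*b12, M13 - M31 = 4a*b13, M32 - M23 = -4a*b23.
Here tr M = -429/625, so a^2 = (1 + tr M)/4 = 49/625 and a = ±7/25. Taking a = 7/25: M21 - M12 = 0, M13 - M31 = 0, M32 - M23 = 672/625, giving b12 = 0, b13 = 0, b23 = -24/25, i.e. R = 7/25 - 24/25*e2 e3.
Its e2 e3 coefficient is negative, so report the other preimage -R.
Answer: -7/25 + 24/25*e2 e3. Key observation: the double cover Spin(3) -> SO(3) sends R and -R to the same matrix (trace -429/625 here), so the stated sign of the e2 e3 coefficient is what selects one sheet.


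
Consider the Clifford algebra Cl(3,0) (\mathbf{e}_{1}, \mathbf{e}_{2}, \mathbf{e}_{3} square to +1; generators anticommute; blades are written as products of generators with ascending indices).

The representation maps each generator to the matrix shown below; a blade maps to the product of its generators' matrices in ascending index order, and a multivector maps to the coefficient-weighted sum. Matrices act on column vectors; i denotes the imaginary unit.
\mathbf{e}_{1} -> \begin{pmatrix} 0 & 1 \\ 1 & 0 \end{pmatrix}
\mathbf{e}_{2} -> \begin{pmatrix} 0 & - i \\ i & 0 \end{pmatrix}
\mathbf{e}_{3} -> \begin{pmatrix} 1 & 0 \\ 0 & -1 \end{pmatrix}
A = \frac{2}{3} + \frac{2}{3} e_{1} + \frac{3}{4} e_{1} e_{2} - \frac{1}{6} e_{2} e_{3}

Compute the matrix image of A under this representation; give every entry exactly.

Bivector images (products of the table entries): rho(e_{1} e_{2}) = rho(\mathbf{e}_{1})rho(\mathbf{e}_{2}) = \begin{pmatrix} i & 0 \\ 0 & - i \end{pmatrix}; rho(e_{2} e_{3}) = rho(\mathbf{e}_{2})rho(\mathbf{e}_{3}) = \begin{pmatrix} 0 & i \\ i & 0 \end{pmatrix}.
M = (\frac{2}{3})*1 + (\frac{2}{3})*rho(e_{1}) + (\frac{3}{4})*rho(e_{1} e_{2}) + (-\frac{1}{6})*rho(e_{2} e_{3}), summed entrywise (1 is the identity matrix):
Answer: \begin{pmatrix} \frac{2}{3} + \frac{3 i}{4} & \frac{2}{3} - \frac{i}{6} \\ \frac{2}{3} - \frac{i}{6} & \frac{2}{3} - \frac{3 i}{4} \end{pmatrix}


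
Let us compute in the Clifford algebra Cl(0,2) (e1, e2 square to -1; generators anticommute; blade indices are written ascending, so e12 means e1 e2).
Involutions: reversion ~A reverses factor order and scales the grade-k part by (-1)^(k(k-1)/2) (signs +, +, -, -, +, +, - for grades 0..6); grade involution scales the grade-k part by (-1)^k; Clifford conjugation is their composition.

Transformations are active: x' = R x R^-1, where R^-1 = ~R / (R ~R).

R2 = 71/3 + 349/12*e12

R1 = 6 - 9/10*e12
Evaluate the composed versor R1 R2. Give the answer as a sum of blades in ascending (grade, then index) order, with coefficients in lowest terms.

Distribute over the terms of R1 (each basis-blade product reordered to ascending indices, repeated generators contracted through their squares):
(6) R2 = 142 + 349/2*e12
(-9/10*e12) R2 = 1047/40 - 213/10*e12
Summing the partial products and collecting blades:
Answer: 6727/40 + 766/5*e12


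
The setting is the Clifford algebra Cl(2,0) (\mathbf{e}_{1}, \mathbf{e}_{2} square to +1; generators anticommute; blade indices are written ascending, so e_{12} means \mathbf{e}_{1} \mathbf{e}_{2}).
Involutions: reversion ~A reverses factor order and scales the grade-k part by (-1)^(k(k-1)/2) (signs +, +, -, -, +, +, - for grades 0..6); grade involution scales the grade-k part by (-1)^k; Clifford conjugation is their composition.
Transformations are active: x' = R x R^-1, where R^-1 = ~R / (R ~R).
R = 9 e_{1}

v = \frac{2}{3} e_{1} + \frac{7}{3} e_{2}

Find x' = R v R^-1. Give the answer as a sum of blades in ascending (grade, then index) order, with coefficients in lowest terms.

~R = 9 e_{1}, and R ~R = 81, so R^-1 = ~R / (81).
R v = 6 + 21 e_{12}
Answer: \frac{2}{3} e_{1} - \frac{7}{3} e_{2}


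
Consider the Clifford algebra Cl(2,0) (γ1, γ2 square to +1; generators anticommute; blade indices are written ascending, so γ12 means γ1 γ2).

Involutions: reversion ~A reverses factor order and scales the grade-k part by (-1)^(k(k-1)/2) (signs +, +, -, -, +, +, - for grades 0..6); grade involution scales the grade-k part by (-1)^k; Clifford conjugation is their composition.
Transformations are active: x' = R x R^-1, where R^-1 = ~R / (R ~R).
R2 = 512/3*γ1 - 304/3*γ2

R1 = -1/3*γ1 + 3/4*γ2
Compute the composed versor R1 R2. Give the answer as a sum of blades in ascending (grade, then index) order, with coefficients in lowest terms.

Distribute over the terms of R1 (each basis-blade product reordered to ascending indices, repeated generators contracted through their squares):
(-1/3*γ1) R2 = -512/9 + 304/9*γ12
(3/4*γ2) R2 = -76 - 128*γ12
Summing the partial products and collecting blades:
Answer: -1196/9 - 848/9*γ12


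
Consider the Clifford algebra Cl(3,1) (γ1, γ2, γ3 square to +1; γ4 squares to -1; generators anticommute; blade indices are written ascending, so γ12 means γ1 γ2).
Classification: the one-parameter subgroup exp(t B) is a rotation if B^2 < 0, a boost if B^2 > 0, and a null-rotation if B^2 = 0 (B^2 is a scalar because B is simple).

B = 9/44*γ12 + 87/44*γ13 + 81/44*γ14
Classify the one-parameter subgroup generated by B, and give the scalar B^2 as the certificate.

B^2 term by term: the squares give (9/44)^2*(γ12)^2 + (87/44)^2*(γ13)^2 + (81/44)^2*(γ14)^2 = 81/1936*(-1) + 7569/1936*(-1) + 6561/1936*(+1) = -9/16 (each basis 2-blade squares to minus the product of its generators' squares); cross terms between blades sharing an index anticommute and cancel. So B^2 = -9/16.
Answer: rotation, certificate B^2 = -9/16. The class reads off the invariant scalar -9/16 directly.


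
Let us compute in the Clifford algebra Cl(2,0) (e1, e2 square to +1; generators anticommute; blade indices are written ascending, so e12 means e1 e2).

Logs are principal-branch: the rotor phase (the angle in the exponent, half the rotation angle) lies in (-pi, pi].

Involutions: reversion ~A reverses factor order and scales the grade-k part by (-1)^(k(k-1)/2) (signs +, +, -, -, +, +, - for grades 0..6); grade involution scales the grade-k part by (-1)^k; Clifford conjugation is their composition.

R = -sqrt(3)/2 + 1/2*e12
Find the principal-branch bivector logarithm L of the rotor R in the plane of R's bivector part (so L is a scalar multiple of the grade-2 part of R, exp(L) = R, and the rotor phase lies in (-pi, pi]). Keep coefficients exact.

The scalar part of R is -sqrt(3)/2, and that scalar determines the rotor phase on the principal branch; recovering the unit plane as bivector-part over sine of the phase gives L = phase * plane.
Concretely: cos(phase) = -sqrt(3)/2 gives phase = ±5*pi/6, and since phase/sin(phase) is even the sign is immaterial: L = (phase/sin(phase)) * <R>_2 = (5*pi/3) * <R>_2.
Answer: 5*pi/6*e12


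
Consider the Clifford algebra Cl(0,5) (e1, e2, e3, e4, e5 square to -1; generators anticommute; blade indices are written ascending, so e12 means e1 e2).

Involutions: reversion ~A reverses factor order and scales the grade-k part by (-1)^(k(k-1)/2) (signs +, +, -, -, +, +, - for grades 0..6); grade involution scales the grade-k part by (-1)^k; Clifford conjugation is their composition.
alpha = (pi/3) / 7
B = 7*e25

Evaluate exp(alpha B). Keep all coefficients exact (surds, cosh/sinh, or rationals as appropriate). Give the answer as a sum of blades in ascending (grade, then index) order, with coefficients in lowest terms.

B^2 = (7)^2*(e25)^2 = 49*(-1) = -49 (a basis 2-blade squares to minus the product of its generators' squares).
B^2 = -49 — B^2 < 0, so the exponential closes trigonometrically: l = 7, alpha*l = pi/3, so exp(alpha B) = cos(pi/3) + (sin(pi/3)/7)*B = 1/2 + (sqrt(3)/14)*B.
Answer: 1/2 + sqrt(3)/2*e25


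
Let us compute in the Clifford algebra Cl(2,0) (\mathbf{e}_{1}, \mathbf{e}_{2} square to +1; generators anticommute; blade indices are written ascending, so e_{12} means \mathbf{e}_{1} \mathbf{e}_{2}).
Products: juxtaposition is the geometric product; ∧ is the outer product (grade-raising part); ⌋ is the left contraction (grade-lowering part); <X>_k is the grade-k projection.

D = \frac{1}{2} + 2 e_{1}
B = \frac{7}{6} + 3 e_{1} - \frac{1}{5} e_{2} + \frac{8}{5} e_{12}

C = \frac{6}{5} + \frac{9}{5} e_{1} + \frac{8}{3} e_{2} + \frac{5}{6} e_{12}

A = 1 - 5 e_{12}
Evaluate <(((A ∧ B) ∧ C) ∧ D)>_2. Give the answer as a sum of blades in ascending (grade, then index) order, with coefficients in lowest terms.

step 1: \frac{7}{6} + 3 e_{1} - \frac{1}{5} e_{2} - \frac{127}{30} e_{12}
step 2: \frac{7}{5} + \frac{57}{10} e_{1} + \frac{646}{225} e_{2} + \frac{3827}{900} e_{12}
step 3: \frac{7}{10} + \frac{113}{20} e_{1} + \frac{323}{225} e_{2} - \frac{6509}{1800} e_{12}
step 4: -\frac{6509}{1800} e_{12}
Answer: -\frac{6509}{1800} e_{12}


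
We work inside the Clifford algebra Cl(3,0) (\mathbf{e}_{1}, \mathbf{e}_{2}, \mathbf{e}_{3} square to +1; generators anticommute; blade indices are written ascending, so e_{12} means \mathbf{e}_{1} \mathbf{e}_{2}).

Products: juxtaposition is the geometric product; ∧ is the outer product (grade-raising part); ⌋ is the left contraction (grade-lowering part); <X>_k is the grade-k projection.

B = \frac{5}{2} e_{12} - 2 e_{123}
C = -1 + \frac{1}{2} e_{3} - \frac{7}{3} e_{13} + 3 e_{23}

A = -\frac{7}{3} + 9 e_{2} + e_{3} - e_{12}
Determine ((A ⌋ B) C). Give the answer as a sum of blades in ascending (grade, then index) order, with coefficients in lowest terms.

step 1: \frac{5}{2} - \frac{45}{2} e_{1} - 2 e_{3} - \frac{47}{6} e_{12} + 18 e_{13} + \frac{14}{3} e_{123}
step 2: \frac{77}{2} + \frac{77}{6} e_{1} - \frac{44}{9} e_{2} + \frac{223}{4} e_{3} - \frac{263}{6} e_{12} - \frac{703}{12} e_{13} - \frac{97}{9} e_{23} - \frac{913}{12} e_{123}
Answer: \frac{77}{2} + \frac{77}{6} e_{1} - \frac{44}{9} e_{2} + \frac{223}{4} e_{3} - \frac{263}{6} e_{12} - \frac{703}{12} e_{13} - \frac{97}{9} e_{23} - \frac{913}{12} e_{123}


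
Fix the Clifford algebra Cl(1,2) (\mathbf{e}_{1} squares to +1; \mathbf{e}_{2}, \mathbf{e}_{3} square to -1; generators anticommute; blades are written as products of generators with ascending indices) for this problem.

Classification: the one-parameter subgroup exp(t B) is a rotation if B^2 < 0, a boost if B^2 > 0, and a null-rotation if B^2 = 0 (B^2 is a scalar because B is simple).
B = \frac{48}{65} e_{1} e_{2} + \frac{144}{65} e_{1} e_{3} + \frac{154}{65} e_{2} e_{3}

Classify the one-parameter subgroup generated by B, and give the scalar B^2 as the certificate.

B^2 term by term: the squares give (\frac{48}{65})^2*(e_{1} e_{2})^2 + (\frac{144}{65})^2*(e_{1} e_{3})^2 + (\frac{154}{65})^2*(e_{2} e_{3})^2 = \frac{2304}{4225}*(+1) + \frac{20736}{4225}*(+1) + \frac{23716}{4225}*(-1) = -\frac{4}{25} (each basis 2-blade squares to minus the product of its generators' squares); cross terms between blades sharing an index anticommute and cancel. So B^2 = -\frac{4}{25}.
Answer: rotation, certificate B^2 = -\frac{4}{25}. Check the certificate: B^2 = -\frac{4}{25}, and that sign is decisive whatever form B takes.


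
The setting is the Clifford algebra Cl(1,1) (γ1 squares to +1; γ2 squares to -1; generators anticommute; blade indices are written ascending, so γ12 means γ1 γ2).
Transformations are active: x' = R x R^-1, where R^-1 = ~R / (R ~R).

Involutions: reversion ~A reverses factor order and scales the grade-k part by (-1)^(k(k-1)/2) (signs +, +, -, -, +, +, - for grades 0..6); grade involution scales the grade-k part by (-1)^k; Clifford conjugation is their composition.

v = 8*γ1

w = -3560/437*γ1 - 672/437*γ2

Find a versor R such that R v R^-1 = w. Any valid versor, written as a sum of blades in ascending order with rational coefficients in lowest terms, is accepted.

R = v + w = -64/437*γ1 - 672/437*γ2 works: the equal norms (64) guarantee its sandwich swaps v into w.
Answer: -64/437*γ1 - 672/437*γ2


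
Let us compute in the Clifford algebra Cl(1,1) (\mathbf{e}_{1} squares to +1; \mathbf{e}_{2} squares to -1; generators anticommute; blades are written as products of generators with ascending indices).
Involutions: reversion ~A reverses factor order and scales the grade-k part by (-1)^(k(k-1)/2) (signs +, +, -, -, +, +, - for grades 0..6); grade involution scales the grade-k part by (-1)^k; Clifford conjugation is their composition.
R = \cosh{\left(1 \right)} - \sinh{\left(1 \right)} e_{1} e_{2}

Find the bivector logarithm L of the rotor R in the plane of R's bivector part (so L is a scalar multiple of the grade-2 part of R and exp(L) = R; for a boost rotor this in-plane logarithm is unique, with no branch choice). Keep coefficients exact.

The scalar part of R is \cosh{\left(1 \right)}, which fixes the rapidity magnitude through cosh (cosh is even, so it cannot fix the sign — the bivector part carries that); dividing the bivector part by sinh of the rapidity gives the plane, and L = rapidity * plane, where the joint sign ambiguity of (rapidity, plane) cancels in the product.
Concretely: cosh(rapidity) = \cosh{\left(1 \right)} gives rapidity = ±1, and since rapidity/sinh(rapidity) is even the sign is immaterial: L = (rapidity/sinh(rapidity)) * <R>_2 = (\frac{1}{\sinh{\left(1 \right)}}) * <R>_2.
Answer: -e_{1} e_{2}


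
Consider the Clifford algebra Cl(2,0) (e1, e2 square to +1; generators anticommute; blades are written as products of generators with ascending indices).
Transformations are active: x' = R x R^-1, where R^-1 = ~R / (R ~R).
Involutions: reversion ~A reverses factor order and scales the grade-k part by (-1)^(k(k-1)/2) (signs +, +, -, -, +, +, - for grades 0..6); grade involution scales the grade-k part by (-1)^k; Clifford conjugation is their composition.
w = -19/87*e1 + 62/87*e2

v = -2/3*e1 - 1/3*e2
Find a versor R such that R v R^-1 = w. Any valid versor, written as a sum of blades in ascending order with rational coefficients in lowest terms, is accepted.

Since q(v) = q(w) = 5/9, the sum R = v + w = -77/87*e1 + 11/29*e2 does the job whenever invertible.
Answer: -77/87*e1 + 11/29*e2


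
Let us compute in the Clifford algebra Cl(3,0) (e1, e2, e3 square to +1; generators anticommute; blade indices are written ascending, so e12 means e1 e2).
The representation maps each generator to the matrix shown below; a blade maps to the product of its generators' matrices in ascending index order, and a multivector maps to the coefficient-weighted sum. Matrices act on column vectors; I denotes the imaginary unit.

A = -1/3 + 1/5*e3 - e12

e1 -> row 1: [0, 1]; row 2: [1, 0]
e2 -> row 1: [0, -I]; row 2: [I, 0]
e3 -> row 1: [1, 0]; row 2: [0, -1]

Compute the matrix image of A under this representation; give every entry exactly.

Bivector images (products of the table entries): rho(e12) = rho(e1)rho(e2) = row 1: [I, 0]; row 2: [0, -I].
M = (-1/3)*1 + (1/5)*rho(e3) + (-1)*rho(e12), summed entrywise (1 is the identity matrix):
Answer: row 1: [-2/15 - I, 0]; row 2: [0, -8/15 + I]


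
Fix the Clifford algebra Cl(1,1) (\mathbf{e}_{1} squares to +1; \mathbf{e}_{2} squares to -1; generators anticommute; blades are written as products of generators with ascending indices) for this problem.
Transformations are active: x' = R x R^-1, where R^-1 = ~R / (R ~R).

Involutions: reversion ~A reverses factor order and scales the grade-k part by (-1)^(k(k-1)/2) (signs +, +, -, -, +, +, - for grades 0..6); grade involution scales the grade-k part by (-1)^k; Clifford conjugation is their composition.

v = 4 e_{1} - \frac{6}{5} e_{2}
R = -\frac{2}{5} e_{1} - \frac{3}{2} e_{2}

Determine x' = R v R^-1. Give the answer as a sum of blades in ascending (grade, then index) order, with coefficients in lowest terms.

~R = -\frac{2}{5} e_{1} - \frac{3}{2} e_{2}, and R ~R = -\frac{209}{100}, so R^-1 = ~R / (-\frac{209}{100}).
R v = -\frac{17}{5} + \frac{162}{25} e_{1} e_{2}
Answer: -\frac{1108}{209} e_{1} - \frac{3846}{1045} e_{2}


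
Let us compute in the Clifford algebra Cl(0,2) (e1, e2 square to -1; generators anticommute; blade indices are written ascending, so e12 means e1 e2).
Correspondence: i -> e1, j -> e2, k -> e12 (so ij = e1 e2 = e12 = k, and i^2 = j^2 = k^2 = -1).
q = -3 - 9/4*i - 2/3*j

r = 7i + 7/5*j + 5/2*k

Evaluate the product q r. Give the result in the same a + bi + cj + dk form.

In blades: q = -3 - 9/4*e1 - 2/3*e2, r = 7*e1 + 7/5*e2 + 5/2*e12.
Distribute q over r term by term (generator squares from the signature, products reordered to ascending indices): (-3)*r = -21*e1 - 21/5*e2 - 15/2*e12; (-9/4*e1)*r = 63/4 + 45/8*e2 - 63/20*e12; (-2/3*e2)*r = 14/15 - 5/3*e1 + 14/3*e12.
Sum: 1001/60 - 68/3*e1 + 57/40*e2 - 359/60*e12; translating back through the correspondence:
Answer: 1001/60 - 68/3*i + 57/40*j - 359/60*k


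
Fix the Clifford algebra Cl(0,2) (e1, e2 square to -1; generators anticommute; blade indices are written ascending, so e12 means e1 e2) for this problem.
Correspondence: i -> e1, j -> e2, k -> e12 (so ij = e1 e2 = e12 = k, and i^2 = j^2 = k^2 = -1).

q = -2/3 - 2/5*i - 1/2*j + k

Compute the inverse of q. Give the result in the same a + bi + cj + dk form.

In blades: q = -2/3 - 2/5*e1 - 1/2*e2 + e12.
With qbar = -2/3 + 2/5*e1 + 1/2*e2 - e12 (scalar fixed, mapped units negated), q qbar = 1669/900 (the sum of squared coefficients), so q^-1 = qbar / (1669/900) = -600/1669 + 360/1669*e1 + 450/1669*e2 - 900/1669*e12; translating back:
Answer: -600/1669 + 360/1669*i + 450/1669*j - 900/1669*k


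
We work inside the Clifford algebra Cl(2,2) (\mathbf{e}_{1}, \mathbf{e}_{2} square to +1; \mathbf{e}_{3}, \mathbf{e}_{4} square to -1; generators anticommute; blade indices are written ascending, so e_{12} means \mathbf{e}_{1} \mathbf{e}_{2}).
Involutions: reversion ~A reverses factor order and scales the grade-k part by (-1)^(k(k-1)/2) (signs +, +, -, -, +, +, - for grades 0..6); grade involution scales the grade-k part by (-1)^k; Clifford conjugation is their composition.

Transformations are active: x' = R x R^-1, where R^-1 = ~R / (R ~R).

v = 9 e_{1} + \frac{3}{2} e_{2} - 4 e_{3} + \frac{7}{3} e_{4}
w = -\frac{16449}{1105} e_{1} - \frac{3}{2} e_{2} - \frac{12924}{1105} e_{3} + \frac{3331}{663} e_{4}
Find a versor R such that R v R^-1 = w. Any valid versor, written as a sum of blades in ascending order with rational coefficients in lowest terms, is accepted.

Why this works: both vectors square to \frac{2225}{36}, so q(v) = q(w) and R = v + w = -\frac{6504}{1105} e_{1} - \frac{17344}{1105} e_{3} + \frac{1626}{221} e_{4} carries v to w — its own direction survives, the complement (v - w)/2 flips.
Answer: -\frac{6504}{1105} e_{1} - \frac{17344}{1105} e_{3} + \frac{1626}{221} e_{4}


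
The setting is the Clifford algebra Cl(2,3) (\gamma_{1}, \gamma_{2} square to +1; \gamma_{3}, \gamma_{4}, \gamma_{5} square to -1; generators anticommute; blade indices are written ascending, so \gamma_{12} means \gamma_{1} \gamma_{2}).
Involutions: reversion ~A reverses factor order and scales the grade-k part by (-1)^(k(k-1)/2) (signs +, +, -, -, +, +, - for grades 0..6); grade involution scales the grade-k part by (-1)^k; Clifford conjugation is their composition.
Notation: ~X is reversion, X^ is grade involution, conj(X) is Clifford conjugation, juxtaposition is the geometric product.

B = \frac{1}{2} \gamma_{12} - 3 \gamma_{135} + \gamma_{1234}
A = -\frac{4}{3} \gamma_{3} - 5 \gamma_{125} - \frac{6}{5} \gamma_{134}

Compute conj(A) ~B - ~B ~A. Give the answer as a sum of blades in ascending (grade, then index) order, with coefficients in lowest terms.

first term: \frac{6}{5} \gamma_{2} - \frac{5}{2} \gamma_{5} + 4 \gamma_{15} - 15 \gamma_{23} - \frac{18}{5} \gamma_{45} - \frac{2}{3} \gamma_{123} - \frac{4}{3} \gamma_{124} + \frac{3}{5} \gamma_{234} + 5 \gamma_{345}
second term: \frac{6}{5} \gamma_{2} + \frac{5}{2} \gamma_{5} - 4 \gamma_{15} - 15 \gamma_{23} - \frac{18}{5} \gamma_{45} + \frac{2}{3} \gamma_{123} - \frac{4}{3} \gamma_{124} + \frac{3}{5} \gamma_{234} - 5 \gamma_{345}
Answer: -5 \gamma_{5} + 8 \gamma_{15} - \frac{4}{3} \gamma_{123} + 10 \gamma_{345}


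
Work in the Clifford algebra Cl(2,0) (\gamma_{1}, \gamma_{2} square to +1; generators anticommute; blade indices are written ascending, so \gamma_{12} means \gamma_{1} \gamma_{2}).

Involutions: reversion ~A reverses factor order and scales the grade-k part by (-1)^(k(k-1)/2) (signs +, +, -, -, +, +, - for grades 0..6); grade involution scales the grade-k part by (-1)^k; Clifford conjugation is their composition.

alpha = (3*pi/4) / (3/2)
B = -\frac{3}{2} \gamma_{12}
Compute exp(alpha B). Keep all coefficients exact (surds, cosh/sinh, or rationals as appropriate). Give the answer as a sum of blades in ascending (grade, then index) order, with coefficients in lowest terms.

B^2 = (-\frac{3}{2})^2*(\gamma_{12})^2 = \frac{9}{4}*(-1) = -\frac{9}{4} (a basis 2-blade squares to minus the product of its generators' squares).
B^2 = -\frac{9}{4} — the negative square puts this in the circular regime; l = \frac{3}{2}, alpha*l = \frac{3 \pi}{4}, so exp(alpha B) = cos(\frac{3 \pi}{4}) + (sin(\frac{3 \pi}{4})/(\frac{3}{2}))*B = - \frac{\sqrt{2}}{2} + (\frac{\sqrt{2}}{3})*B.
Answer: - \frac{\sqrt{2}}{2} - \frac{\sqrt{2}}{2} \gamma_{12}


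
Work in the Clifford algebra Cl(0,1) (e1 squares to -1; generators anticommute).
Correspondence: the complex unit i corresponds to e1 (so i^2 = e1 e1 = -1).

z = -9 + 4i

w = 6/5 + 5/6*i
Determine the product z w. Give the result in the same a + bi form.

In blades: z = -9 + 4*e1, w = 6/5 + 5/6*e1.
Distribute z over w term by term (generator squares from the signature, products reordered to ascending indices): (-9)*w = -54/5 - 15/2*e1; (4*e1)*w = -10/3 + 24/5*e1.
Sum: -212/15 - 27/10*e1; translating back through the correspondence:
Answer: -212/15 - 27/10*i


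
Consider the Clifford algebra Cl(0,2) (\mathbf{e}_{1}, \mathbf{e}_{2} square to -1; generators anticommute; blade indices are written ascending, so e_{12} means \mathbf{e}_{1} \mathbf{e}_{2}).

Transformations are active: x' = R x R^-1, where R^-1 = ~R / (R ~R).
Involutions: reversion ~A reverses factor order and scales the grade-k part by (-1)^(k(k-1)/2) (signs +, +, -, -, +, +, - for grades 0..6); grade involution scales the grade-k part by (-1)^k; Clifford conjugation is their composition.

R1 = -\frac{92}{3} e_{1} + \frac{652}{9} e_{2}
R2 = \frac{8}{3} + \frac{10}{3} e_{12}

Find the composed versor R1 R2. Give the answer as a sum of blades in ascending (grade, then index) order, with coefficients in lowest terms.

Distribute over the terms of R1 (each basis-blade product reordered to ascending indices, repeated generators contracted through their squares):
(-\frac{92}{3} e_{1}) R2 = -\frac{736}{9} e_{1} + \frac{920}{9} e_{2}
(\frac{652}{9} e_{2}) R2 = \frac{6520}{27} e_{1} + \frac{5216}{27} e_{2}
Summing the partial products and collecting blades:
Answer: \frac{4312}{27} e_{1} + \frac{7976}{27} e_{2}


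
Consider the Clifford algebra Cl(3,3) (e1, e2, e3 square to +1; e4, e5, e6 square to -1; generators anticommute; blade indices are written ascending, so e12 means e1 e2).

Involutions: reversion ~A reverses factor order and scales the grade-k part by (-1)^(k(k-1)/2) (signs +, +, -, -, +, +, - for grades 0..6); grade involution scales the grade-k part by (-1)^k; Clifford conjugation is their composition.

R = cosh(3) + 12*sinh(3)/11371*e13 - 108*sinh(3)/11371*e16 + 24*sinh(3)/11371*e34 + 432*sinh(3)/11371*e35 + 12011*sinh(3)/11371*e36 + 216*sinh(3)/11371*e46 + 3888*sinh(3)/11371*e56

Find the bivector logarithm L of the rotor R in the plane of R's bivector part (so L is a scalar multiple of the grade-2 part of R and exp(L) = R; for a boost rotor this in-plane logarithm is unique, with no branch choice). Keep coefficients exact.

The scalar part of R is cosh(3), which determines |rapidity| via cosh; the sign lives in the bivector part, and pairing them (bivector part over sinh of the rapidity = the plane) gives the unique in-plane L = rapidity * plane.
Concretely: cosh(rapidity) = cosh(3) gives rapidity = ±3, and since rapidity/sinh(rapidity) is even the sign is immaterial: L = (rapidity/sinh(rapidity)) * <R>_2 = (3/sinh(3)) * <R>_2.
Answer: 36/11371*e13 - 324/11371*e16 + 72/11371*e34 + 1296/11371*e35 + 36033/11371*e36 + 648/11371*e46 + 11664/11371*e56


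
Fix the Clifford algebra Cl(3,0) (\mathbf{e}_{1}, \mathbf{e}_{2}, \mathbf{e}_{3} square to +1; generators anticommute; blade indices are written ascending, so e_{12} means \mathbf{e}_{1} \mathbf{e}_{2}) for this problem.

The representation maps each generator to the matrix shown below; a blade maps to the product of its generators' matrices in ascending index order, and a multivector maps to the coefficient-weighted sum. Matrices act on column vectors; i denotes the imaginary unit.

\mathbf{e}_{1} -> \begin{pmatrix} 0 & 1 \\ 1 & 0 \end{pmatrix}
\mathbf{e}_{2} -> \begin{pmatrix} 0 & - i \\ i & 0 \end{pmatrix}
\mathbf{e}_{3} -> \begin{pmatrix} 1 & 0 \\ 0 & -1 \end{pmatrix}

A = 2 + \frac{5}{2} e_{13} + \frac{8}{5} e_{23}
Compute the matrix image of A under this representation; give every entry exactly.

Bivector images (products of the table entries): rho(e_{13}) = rho(\mathbf{e}_{1})rho(\mathbf{e}_{3}) = \begin{pmatrix} 0 & -1 \\ 1 & 0 \end{pmatrix}; rho(e_{23}) = rho(\mathbf{e}_{2})rho(\mathbf{e}_{3}) = \begin{pmatrix} 0 & i \\ i & 0 \end{pmatrix}.
M = (2)*1 + (\frac{5}{2})*rho(e_{13}) + (\frac{8}{5})*rho(e_{23}), summed entrywise (1 is the identity matrix):
Answer: \begin{pmatrix} 2 & - \frac{5}{2} + \frac{8 i}{5} \\ \frac{5}{2} + \frac{8 i}{5} & 2 \end{pmatrix}


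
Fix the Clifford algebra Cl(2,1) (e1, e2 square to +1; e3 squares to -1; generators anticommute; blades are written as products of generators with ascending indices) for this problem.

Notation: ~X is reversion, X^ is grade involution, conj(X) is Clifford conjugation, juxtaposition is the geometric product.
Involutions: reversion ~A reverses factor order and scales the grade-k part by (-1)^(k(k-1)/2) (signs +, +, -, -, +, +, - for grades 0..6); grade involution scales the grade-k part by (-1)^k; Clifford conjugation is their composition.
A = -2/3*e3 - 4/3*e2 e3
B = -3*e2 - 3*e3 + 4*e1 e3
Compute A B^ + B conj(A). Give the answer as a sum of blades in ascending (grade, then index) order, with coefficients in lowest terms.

first term: 2 - 8/3*e1 + 4*e2 + 4*e3 + 16/3*e1 e2 + 2*e2 e3
second term: 2 - 8/3*e1 - 4*e2 - 4*e3 + 16/3*e1 e2 - 2*e2 e3
Answer: 4 - 16/3*e1 + 32/3*e1 e2


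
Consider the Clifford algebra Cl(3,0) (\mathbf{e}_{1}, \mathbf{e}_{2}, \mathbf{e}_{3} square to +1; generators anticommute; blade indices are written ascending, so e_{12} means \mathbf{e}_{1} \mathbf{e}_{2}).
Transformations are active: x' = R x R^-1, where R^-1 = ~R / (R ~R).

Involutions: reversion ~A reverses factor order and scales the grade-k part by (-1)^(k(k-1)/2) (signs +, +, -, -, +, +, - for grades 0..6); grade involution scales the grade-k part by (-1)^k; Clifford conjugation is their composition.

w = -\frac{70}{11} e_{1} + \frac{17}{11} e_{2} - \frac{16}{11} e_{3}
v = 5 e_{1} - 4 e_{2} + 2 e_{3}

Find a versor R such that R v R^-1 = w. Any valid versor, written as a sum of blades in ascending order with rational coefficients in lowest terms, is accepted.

Take R = v + w = -\frac{15}{11} e_{1} - \frac{27}{11} e_{2} + \frac{6}{11} e_{3}. Because q(v) = q(w) = 45, conjugation by R sends v exactly to w.
Answer: -\frac{15}{11} e_{1} - \frac{27}{11} e_{2} + \frac{6}{11} e_{3}


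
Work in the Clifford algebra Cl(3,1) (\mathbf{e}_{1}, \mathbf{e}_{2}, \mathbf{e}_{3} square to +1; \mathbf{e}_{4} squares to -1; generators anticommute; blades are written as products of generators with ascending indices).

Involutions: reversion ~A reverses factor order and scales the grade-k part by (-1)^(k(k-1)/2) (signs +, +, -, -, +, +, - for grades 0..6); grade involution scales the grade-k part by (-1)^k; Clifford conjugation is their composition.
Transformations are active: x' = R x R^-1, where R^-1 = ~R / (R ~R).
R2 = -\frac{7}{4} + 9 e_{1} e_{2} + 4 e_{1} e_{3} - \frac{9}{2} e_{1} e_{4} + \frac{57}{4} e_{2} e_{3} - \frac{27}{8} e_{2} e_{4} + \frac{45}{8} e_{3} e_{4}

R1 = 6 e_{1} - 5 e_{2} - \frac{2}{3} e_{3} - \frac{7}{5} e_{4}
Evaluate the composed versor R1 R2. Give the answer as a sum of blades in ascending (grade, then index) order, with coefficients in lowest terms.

Distribute over the terms of R1 (each basis-blade product reordered to ascending indices, repeated generators contracted through their squares):
(6 e_{1}) R2 = -\frac{21}{2} e_{1} + 54 e_{2} + 24 e_{3} - 27 e_{4} + \frac{171}{2} e_{1} e_{2} e_{3} - \frac{81}{4} e_{1} e_{2} e_{4} + \frac{135}{4} e_{1} e_{3} e_{4}
(-5 e_{2}) R2 = 45 e_{1} + \frac{35}{4} e_{2} - \frac{285}{4} e_{3} + \frac{135}{8} e_{4} + 20 e_{1} e_{2} e_{3} - \frac{45}{2} e_{1} e_{2} e_{4} - \frac{225}{8} e_{2} e_{3} e_{4}
(-\frac{2}{3} e_{3}) R2 = \frac{8}{3} e_{1} + \frac{19}{2} e_{2} + \frac{7}{6} e_{3} - \frac{15}{4} e_{4} - 6 e_{1} e_{2} e_{3} - 3 e_{1} e_{3} e_{4} - \frac{9}{4} e_{2} e_{3} e_{4}
(-\frac{7}{5} e_{4}) R2 = \frac{63}{10} e_{1} + \frac{189}{40} e_{2} - \frac{63}{8} e_{3} + \frac{49}{20} e_{4} - \frac{63}{5} e_{1} e_{2} e_{4} - \frac{28}{5} e_{1} e_{3} e_{4} - \frac{399}{20} e_{2} e_{3} e_{4}
Summing the partial products and collecting blades:
Answer: \frac{652}{15} e_{1} + \frac{3079}{40} e_{2} - \frac{1295}{24} e_{3} - \frac{457}{40} e_{4} + \frac{199}{2} e_{1} e_{2} e_{3} - \frac{1107}{20} e_{1} e_{2} e_{4} + \frac{503}{20} e_{1} e_{3} e_{4} - \frac{2013}{40} e_{2} e_{3} e_{4}


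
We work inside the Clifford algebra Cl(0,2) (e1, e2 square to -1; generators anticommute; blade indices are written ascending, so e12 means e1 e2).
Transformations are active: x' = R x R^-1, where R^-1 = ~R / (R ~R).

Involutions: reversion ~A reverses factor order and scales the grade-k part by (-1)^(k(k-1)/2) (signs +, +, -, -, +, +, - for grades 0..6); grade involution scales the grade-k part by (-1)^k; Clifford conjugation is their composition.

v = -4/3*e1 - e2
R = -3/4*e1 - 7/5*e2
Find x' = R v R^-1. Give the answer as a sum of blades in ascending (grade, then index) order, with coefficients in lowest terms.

~R = -3/4*e1 - 7/5*e2, and R ~R = -1009/400, so R^-1 = ~R / (-1009/400).
R v = -12/5 - 67/60*e12
Answer: -284/3027*e1 - 1679/1009*e2


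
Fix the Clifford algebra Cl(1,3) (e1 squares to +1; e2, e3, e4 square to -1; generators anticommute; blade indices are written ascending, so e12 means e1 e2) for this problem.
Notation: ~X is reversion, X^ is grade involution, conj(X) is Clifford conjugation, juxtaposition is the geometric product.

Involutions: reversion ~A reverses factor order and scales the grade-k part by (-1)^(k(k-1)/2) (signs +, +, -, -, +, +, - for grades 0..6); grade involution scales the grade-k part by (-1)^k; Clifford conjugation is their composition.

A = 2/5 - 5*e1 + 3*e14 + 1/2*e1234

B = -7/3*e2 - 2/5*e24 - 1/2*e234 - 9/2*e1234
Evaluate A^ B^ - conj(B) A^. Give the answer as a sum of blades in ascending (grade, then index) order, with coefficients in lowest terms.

first term: 9/4 + 1/4*e1 + 14/15*e2 + 157/15*e12 - 1/5*e13 - 27/2*e23 - 4/25*e24 - 3/2*e123 - 9*e124 - 7/6*e134 - 223/10*e234 + 7/10*e1234
second term: 9/4 + 1/4*e1 + 14/15*e2 - 193/15*e12 + 1/5*e13 - 27/2*e23 + 4/25*e24 - 3/2*e123 - 5*e124 + 7/6*e134 + 223/10*e234 + 7/10*e1234
Answer: 70/3*e12 - 2/5*e13 - 8/25*e24 - 4*e124 - 7/3*e134 - 223/5*e234
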